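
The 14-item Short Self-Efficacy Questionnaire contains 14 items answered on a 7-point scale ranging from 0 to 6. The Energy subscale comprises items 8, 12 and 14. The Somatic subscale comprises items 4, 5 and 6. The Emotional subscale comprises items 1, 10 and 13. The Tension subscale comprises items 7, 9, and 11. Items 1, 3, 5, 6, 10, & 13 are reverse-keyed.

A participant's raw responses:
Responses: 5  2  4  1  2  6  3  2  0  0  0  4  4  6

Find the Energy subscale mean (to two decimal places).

Energy items: 8, 12, 14.
  item 8: 2
  item 12: 4
  item 14: 6
Sum = 2 + 4 + 6 = 12
Mean = 12 / 3 = 4.00

4.00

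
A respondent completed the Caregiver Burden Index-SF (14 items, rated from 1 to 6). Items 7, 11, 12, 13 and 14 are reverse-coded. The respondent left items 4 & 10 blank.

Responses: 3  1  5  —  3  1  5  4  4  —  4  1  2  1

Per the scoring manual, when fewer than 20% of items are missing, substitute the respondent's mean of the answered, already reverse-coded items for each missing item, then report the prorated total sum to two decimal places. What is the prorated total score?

Reverse-coded (reverse-coded value = 7 − response):
  item 7: 7 − 5 = 2
  item 11: 7 − 4 = 3
  item 12: 7 − 1 = 6
  item 13: 7 − 2 = 5
  item 14: 7 − 1 = 6
Completed scored items (12 of 14): 3, 1, 5, 3, 1, 2, 4, 4, 3, 6, 5, 6; sum = 43.
Person mean = 43 / 12 ≈ 3.5833
Prorated total = (43 / 12) × 14 = 50.17 (to 2 dp)

50.17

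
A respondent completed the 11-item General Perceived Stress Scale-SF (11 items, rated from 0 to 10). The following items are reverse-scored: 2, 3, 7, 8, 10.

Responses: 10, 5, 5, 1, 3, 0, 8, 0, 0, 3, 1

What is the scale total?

Raw sum = 36. Reverse-scored items: 2, 3, 7, 8, 10; their raw sum = 21.
Each reversal replaces raw with 10 − raw, changing the total by 10 − 2·raw per item.
Total = 36 + 5·10 − 2·21 = 36 + 50 − 42 = 44

44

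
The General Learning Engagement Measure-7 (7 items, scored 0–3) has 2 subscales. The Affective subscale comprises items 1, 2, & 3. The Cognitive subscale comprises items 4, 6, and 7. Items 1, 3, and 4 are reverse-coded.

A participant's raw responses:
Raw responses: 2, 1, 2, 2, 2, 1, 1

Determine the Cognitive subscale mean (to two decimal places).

Cognitive items: 4, 6, 7.
Of these, item 4 is reverse-coded; reversed = (0+3) − raw = 3 − raw.
  item 4: 3 − 2 = 1
  item 6: 1
  item 7: 1
Sum = 1 + 1 + 1 = 3
Mean = 3 / 3 = 1.00

1.00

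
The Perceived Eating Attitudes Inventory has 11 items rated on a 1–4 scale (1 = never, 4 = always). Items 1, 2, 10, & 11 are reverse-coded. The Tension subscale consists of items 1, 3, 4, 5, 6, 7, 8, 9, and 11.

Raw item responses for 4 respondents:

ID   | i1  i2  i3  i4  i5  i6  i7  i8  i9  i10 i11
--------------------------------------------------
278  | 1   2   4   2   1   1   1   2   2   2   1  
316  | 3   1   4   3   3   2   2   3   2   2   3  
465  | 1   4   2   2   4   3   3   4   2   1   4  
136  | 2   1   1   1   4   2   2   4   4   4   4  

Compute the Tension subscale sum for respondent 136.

22

Respondent 136 raw: 2, 1, 1, 1, 4, 2, 2, 4, 4, 4, 4.
Tension items: 1, 3, 4, 5, 6, 7, 8, 9, 11.
Reverse-coded (on a 1–4 scale, reversed = 5 − raw):
  item 1: 5 − 2 = 3
  item 3: 1
  item 4: 1
  item 5: 4
  item 6: 2
  item 7: 2
  item 8: 4
  item 9: 4
  item 11: 5 − 4 = 1
Sum = 3 + 1 + 1 + 4 + 2 + 2 + 4 + 4 + 1 = 22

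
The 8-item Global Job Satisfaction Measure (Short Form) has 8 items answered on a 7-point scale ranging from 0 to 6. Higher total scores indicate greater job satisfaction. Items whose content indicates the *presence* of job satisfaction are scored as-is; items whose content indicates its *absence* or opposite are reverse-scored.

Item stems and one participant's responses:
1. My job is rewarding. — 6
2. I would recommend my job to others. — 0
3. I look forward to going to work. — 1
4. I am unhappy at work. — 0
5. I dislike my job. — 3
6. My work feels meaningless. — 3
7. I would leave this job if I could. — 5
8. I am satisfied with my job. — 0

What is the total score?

20

Items 4, 5, 6, 7 describe the absence/opposite of job satisfaction → reverse-score.
reverse-coded value = 6 − response.
  item 1: 6
  item 2: 0
  item 3: 1
  item 4: 6 − 0 = 6
  item 5: 6 − 3 = 3
  item 6: 6 − 3 = 3
  item 7: 6 − 5 = 1
  item 8: 0
Total = 6 + 0 + 1 + 6 + 3 + 3 + 1 + 0 = 20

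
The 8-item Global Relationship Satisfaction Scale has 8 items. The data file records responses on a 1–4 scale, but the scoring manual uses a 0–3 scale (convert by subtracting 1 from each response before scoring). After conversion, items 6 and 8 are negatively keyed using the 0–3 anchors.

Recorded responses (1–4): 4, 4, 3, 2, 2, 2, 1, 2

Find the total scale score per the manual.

14

Convert to 0–3: 3, 3, 2, 1, 1, 1, 0, 1
Reverse-coded (reverse-coded value = 3 − response):
  item 6: 3 − 1 = 2
  item 8: 3 − 1 = 2
Scored: 3, 3, 2, 1, 1, 2, 0, 2
Total = 14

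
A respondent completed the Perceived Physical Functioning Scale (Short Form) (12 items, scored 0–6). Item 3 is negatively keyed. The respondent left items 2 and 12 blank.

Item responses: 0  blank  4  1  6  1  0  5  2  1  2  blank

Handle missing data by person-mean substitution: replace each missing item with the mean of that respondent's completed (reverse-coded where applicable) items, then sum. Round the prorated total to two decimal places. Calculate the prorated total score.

Reverse-coded (reversed = (0+6) − raw = 6 − raw):
  item 3: 6 − 4 = 2
Completed scored items (10 of 12): 0, 2, 1, 6, 1, 0, 5, 2, 1, 2; sum = 20.
Person mean = 20 / 10 ≈ 2.0000
Prorated total = (20 / 10) × 12 = 24.00 (to 2 dp)

24.00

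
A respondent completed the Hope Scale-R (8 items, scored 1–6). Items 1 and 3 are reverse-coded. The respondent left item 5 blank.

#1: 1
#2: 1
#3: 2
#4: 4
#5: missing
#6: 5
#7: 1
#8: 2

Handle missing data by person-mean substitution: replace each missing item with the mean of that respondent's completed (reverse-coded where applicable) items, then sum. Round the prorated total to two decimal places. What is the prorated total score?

Reverse-coded (reversed = (1+6) − raw = 7 − raw):
  item 1: 7 − 1 = 6
  item 3: 7 − 2 = 5
Completed scored items (7 of 8): 6, 1, 5, 4, 5, 1, 2; sum = 24.
Person mean = 24 / 7 ≈ 3.4286
Prorated total = (24 / 7) × 8 = 27.43 (to 2 dp)

27.43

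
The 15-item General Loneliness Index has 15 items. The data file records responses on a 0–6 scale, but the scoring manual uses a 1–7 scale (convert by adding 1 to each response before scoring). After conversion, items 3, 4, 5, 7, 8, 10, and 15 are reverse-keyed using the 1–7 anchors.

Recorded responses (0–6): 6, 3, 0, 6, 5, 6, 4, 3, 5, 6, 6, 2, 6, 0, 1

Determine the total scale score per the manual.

66

Convert to 1–7: 7, 4, 1, 7, 6, 7, 5, 4, 6, 7, 7, 3, 7, 1, 2
Reverse-coded (reverse-coded value = 8 − response):
  item 3: 8 − 1 = 7
  item 4: 8 − 7 = 1
  item 5: 8 − 6 = 2
  item 7: 8 − 5 = 3
  item 8: 8 − 4 = 4
  item 10: 8 − 7 = 1
  item 15: 8 − 2 = 6
Scored: 7, 4, 7, 1, 2, 7, 3, 4, 6, 1, 7, 3, 7, 1, 6
Total = 66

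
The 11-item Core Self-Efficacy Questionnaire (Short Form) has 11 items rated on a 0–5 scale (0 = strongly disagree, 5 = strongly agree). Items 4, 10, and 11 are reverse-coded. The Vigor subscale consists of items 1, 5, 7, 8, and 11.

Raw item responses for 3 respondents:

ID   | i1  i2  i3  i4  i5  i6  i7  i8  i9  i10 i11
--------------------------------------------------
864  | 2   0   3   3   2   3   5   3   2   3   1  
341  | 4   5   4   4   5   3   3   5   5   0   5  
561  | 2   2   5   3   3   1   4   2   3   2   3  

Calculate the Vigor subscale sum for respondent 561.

13

Respondent 561 raw: 2, 2, 5, 3, 3, 1, 4, 2, 3, 2, 3.
Vigor items: 1, 5, 7, 8, 11.
Reverse-coded (on a 0–5 scale, reversed = 5 − raw):
  item 1: 2
  item 5: 3
  item 7: 4
  item 8: 2
  item 11: 5 − 3 = 2
Sum = 2 + 3 + 4 + 2 + 2 = 13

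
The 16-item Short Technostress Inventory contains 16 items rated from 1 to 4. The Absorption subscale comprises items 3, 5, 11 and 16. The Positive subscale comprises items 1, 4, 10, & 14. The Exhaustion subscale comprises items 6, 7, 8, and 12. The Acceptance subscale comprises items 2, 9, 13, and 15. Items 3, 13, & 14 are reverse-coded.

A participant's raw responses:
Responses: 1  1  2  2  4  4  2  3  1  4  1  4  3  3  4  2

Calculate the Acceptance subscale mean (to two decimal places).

2.00

Acceptance items: 2, 9, 13, 15.
Of these, item 13 is reverse-coded; reverse-coded value = 5 − response.
  item 2: 1
  item 9: 1
  item 13: 5 − 3 = 2
  item 15: 4
Sum = 1 + 1 + 2 + 4 = 8
Mean = 8 / 4 = 2.00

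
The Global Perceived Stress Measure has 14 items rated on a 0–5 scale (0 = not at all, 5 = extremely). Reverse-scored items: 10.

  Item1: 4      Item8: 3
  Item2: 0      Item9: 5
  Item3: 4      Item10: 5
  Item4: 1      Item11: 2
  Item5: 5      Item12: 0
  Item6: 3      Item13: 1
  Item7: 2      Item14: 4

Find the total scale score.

Reverse-coded items (on a 0–5 scale, reversed = 5 − raw):
  item 10: 5 − 5 = 0
After reverse-coding: 4, 0, 4, 1, 5, 3, 2, 3, 5, 0, 2, 0, 1, 4
Total = 4 + 0 + 4 + 1 + 5 + 3 + 2 + 3 + 5 + 0 + 2 + 0 + 1 + 4 = 34

34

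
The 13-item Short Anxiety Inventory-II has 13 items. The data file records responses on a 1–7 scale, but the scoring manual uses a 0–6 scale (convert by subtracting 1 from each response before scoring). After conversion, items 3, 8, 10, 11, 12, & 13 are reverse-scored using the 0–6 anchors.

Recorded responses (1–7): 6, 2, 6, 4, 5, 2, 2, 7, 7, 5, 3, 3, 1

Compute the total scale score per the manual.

38

Convert to 0–6: 5, 1, 5, 3, 4, 1, 1, 6, 6, 4, 2, 2, 0
Reverse-coded (on a 0–6 scale, reversed = 6 − raw):
  item 3: 6 − 5 = 1
  item 8: 6 − 6 = 0
  item 10: 6 − 4 = 2
  item 11: 6 − 2 = 4
  item 12: 6 − 2 = 4
  item 13: 6 − 0 = 6
Scored: 5, 1, 1, 3, 4, 1, 1, 0, 6, 2, 4, 4, 6
Total = 38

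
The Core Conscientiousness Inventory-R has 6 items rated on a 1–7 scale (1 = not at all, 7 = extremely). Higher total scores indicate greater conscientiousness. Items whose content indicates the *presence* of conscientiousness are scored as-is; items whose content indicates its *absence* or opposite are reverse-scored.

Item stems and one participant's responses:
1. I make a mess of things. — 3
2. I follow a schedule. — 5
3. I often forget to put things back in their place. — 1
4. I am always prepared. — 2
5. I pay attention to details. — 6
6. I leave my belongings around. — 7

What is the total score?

26

Items 1, 3, 6 describe the absence/opposite of conscientiousness → reverse-score.
on a 1–7 scale, reversed = 8 − raw.
  item 1: 8 − 3 = 5
  item 2: 5
  item 3: 8 − 1 = 7
  item 4: 2
  item 5: 6
  item 6: 8 − 7 = 1
Total = 5 + 5 + 7 + 2 + 6 + 1 = 26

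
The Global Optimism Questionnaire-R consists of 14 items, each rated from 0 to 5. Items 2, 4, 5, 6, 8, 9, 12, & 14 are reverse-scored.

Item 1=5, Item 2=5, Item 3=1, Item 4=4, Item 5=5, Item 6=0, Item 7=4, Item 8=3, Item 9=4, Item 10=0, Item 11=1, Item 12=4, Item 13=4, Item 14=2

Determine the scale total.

28

Apply reverse scoring (on a 0–5 scale, reversed = 5 − raw):
  item 2: 5 − 5 = 0
  item 4: 5 − 4 = 1
  item 5: 5 − 5 = 0
  item 6: 5 − 0 = 5
  item 8: 5 − 3 = 2
  item 9: 5 − 4 = 1
  item 12: 5 − 4 = 1
  item 14: 5 − 2 = 3
After reverse-coding: 5, 0, 1, 1, 0, 5, 4, 2, 1, 0, 1, 1, 4, 3
Total = 5 + 0 + 1 + 1 + 0 + 5 + 4 + 2 + 1 + 0 + 1 + 1 + 4 + 3 = 28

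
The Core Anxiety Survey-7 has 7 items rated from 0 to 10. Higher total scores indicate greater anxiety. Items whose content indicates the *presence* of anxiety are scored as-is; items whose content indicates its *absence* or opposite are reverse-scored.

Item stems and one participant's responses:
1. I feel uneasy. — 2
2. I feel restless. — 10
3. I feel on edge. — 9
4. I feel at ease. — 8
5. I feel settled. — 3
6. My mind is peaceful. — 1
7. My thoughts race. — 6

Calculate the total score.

45

Items 4, 5, 6 describe the absence/opposite of anxiety → reverse-score.
reverse-coded value = 10 − response.
  item 1: 2
  item 2: 10
  item 3: 9
  item 4: 10 − 8 = 2
  item 5: 10 − 3 = 7
  item 6: 10 − 1 = 9
  item 7: 6
Total = 2 + 10 + 9 + 2 + 7 + 9 + 6 = 45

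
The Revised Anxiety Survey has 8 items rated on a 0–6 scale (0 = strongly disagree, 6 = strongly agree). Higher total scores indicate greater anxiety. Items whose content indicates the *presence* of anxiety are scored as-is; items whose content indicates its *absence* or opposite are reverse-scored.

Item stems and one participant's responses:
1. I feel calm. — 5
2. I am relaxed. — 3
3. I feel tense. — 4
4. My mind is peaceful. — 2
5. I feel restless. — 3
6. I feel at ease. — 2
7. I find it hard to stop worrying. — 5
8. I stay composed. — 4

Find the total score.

26

Items 1, 2, 4, 6, 8 describe the absence/opposite of anxiety → reverse-score.
reversed = (0+6) − raw = 6 − raw.
  item 1: 6 − 5 = 1
  item 2: 6 − 3 = 3
  item 3: 4
  item 4: 6 − 2 = 4
  item 5: 3
  item 6: 6 − 2 = 4
  item 7: 5
  item 8: 6 − 4 = 2
Total = 1 + 3 + 4 + 4 + 3 + 4 + 5 + 2 = 26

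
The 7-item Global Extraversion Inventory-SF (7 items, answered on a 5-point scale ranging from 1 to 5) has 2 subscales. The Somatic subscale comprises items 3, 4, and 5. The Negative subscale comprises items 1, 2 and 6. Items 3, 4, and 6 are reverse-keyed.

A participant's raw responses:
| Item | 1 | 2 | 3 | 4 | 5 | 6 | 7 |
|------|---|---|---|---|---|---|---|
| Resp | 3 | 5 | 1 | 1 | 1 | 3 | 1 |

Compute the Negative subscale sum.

Negative items: 1, 2, 6.
Of these, item 6 is reverse-keyed; reverse-coded value = 6 − response.
  item 1: 3
  item 2: 5
  item 6: 6 − 3 = 3
Sum = 3 + 5 + 3 = 11

11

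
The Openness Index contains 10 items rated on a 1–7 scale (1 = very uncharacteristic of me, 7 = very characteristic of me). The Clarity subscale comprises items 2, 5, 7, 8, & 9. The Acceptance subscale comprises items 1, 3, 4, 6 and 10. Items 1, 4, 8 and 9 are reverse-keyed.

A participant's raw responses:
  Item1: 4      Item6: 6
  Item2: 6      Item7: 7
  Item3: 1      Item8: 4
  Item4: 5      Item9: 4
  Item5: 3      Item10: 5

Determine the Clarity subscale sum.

Clarity items: 2, 5, 7, 8, 9.
Of these, items 8 and 9 are reverse-keyed; reversed = (1+7) − raw = 8 − raw.
  item 2: 6
  item 5: 3
  item 7: 7
  item 8: 8 − 4 = 4
  item 9: 8 − 4 = 4
Sum = 6 + 3 + 7 + 4 + 4 = 24

24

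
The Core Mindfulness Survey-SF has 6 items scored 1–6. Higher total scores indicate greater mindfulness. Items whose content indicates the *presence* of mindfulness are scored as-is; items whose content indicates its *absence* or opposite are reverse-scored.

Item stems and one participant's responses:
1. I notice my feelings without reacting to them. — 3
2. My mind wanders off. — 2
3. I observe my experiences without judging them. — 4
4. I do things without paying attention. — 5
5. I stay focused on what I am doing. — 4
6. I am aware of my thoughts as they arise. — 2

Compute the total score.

Items 2, 4 describe the absence/opposite of mindfulness → reverse-score.
on a 1–6 scale, reversed = 7 − raw.
  item 1: 3
  item 2: 7 − 2 = 5
  item 3: 4
  item 4: 7 − 5 = 2
  item 5: 4
  item 6: 2
Total = 3 + 5 + 4 + 2 + 4 + 2 = 20

20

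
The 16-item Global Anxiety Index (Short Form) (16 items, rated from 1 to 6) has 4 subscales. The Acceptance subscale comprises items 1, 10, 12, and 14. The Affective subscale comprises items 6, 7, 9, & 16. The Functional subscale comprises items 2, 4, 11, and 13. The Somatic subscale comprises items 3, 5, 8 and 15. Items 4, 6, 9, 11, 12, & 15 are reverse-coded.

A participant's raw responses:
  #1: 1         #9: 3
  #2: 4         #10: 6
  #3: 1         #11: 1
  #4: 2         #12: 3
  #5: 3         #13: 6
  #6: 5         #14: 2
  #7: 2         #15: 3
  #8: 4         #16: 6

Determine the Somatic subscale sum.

Somatic items: 3, 5, 8, 15.
Of these, item 15 is reverse-coded; on a 1–6 scale, reversed = 7 − raw.
  item 3: 1
  item 5: 3
  item 8: 4
  item 15: 7 − 3 = 4
Sum = 1 + 3 + 4 + 4 = 12

12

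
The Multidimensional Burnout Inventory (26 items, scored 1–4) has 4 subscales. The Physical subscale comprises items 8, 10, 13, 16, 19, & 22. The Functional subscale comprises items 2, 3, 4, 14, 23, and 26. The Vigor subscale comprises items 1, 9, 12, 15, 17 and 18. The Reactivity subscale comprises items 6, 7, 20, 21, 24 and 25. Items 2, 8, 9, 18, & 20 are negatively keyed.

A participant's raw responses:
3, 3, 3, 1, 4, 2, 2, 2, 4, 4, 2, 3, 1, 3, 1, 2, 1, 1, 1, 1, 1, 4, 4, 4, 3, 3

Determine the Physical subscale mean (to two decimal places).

2.50

Physical items: 8, 10, 13, 16, 19, 22.
Of these, item 8 is negatively keyed; on a 1–4 scale, reversed = 5 − raw.
  item 8: 5 − 2 = 3
  item 10: 4
  item 13: 1
  item 16: 2
  item 19: 1
  item 22: 4
Sum = 3 + 4 + 1 + 2 + 1 + 4 = 15
Mean = 15 / 6 = 2.50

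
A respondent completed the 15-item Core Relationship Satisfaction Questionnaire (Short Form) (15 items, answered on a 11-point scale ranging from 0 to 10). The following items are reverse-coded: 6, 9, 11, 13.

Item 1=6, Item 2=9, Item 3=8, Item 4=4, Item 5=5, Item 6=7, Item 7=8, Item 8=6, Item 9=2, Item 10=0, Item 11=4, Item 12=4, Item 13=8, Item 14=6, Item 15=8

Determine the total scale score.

Raw sum = 85. Reverse-coded items: 6, 9, 11, 13; their raw sum = 21.
Each reversal replaces raw with 10 − raw, changing the total by 10 − 2·raw per item.
Total = 85 + 4·10 − 2·21 = 85 + 40 − 42 = 83

83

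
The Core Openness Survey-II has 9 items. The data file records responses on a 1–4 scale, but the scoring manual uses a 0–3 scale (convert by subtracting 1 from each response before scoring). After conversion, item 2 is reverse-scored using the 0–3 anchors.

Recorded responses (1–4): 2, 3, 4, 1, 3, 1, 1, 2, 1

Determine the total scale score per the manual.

Convert to 0–3: 1, 2, 3, 0, 2, 0, 0, 1, 0
Reverse-coded (reverse-coded value = 3 − response):
  item 2: 3 − 2 = 1
Scored: 1, 1, 3, 0, 2, 0, 0, 1, 0
Total = 8

8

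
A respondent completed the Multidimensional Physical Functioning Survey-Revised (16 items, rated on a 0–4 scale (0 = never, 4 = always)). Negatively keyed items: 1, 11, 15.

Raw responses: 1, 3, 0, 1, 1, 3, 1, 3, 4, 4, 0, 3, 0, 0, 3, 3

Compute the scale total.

34

Reverse-coded items (reversed = (0+4) − raw = 4 − raw):
  item 1: 4 − 1 = 3
  item 11: 4 − 0 = 4
  item 15: 4 − 3 = 1
After reverse-coding: 3, 3, 0, 1, 1, 3, 1, 3, 4, 4, 4, 3, 0, 0, 1, 3
Total = 3 + 3 + 0 + 1 + 1 + 3 + 1 + 3 + 4 + 4 + 4 + 3 + 0 + 0 + 1 + 3 = 34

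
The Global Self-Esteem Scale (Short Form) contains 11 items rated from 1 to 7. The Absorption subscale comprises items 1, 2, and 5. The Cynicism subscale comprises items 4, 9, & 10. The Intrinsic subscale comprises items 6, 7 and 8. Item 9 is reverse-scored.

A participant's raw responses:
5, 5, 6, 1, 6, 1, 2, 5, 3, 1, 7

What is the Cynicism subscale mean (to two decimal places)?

2.33

Cynicism items: 4, 9, 10.
Of these, item 9 is reverse-scored; on a 1–7 scale, reversed = 8 − raw.
  item 4: 1
  item 9: 8 − 3 = 5
  item 10: 1
Sum = 1 + 5 + 1 = 7
Mean = 7 / 3 = 2.33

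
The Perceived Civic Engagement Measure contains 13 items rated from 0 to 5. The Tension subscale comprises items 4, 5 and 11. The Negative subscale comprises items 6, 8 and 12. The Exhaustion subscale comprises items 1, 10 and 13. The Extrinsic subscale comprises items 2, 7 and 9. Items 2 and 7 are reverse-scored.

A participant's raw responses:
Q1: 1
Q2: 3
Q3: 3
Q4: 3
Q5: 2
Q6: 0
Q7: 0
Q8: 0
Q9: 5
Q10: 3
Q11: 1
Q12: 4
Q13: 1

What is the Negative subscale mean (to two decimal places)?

Negative items: 6, 8, 12.
  item 6: 0
  item 8: 0
  item 12: 4
Sum = 0 + 0 + 4 = 4
Mean = 4 / 3 = 1.33

1.33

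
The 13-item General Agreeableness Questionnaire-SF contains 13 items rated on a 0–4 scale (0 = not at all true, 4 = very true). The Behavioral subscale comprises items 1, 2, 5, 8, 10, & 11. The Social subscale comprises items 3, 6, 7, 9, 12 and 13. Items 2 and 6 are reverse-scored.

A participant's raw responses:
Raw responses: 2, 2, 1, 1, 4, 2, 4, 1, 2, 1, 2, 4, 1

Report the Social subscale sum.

14

Social items: 3, 6, 7, 9, 12, 13.
Of these, item 6 is reverse-scored; on a 0–4 scale, reversed = 4 − raw.
  item 3: 1
  item 6: 4 − 2 = 2
  item 7: 4
  item 9: 2
  item 12: 4
  item 13: 1
Sum = 1 + 2 + 4 + 2 + 4 + 1 = 14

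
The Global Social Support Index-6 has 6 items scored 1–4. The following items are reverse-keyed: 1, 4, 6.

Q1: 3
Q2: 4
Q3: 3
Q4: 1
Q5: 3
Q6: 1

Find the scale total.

Reversing items 1, 4 and 6 with 5 − raw:
Total = (5−3) + 4 + 3 + (5−1) + 3 + (5−1)
      = 2 + 4 + 3 + 4 + 3 + 4 = 20

20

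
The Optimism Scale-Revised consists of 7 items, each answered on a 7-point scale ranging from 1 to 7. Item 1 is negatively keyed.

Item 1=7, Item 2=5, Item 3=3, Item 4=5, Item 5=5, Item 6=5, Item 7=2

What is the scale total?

26

Negatively keyed items use 8 − raw:
  item 1: 8 − 7 = 1
Scored responses: 1, 5, 3, 5, 5, 5, 2
Total = 1 + 5 + 3 + 5 + 5 + 5 + 2 = 26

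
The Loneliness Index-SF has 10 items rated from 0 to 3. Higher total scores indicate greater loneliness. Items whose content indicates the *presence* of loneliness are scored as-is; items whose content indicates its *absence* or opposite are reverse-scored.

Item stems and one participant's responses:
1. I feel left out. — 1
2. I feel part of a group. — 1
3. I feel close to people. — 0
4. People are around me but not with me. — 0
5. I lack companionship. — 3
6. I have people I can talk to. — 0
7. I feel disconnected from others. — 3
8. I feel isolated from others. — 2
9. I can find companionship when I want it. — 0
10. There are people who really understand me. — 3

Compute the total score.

Items 2, 3, 6, 9, 10 describe the absence/opposite of loneliness → reverse-score.
reverse-coded value = 3 − response.
  item 1: 1
  item 2: 3 − 1 = 2
  item 3: 3 − 0 = 3
  item 4: 0
  item 5: 3
  item 6: 3 − 0 = 3
  item 7: 3
  item 8: 2
  item 9: 3 − 0 = 3
  item 10: 3 − 3 = 0
Total = 1 + 2 + 3 + 0 + 3 + 3 + 3 + 2 + 3 + 0 = 20

20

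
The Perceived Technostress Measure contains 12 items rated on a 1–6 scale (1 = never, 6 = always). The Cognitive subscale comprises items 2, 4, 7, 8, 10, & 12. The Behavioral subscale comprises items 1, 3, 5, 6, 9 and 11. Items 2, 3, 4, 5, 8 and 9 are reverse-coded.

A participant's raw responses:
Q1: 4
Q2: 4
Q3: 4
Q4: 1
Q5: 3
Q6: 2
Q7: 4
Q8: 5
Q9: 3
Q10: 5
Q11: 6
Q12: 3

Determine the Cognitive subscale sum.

23

Cognitive items: 2, 4, 7, 8, 10, 12.
Of these, items 2, 4, & 8 are reverse-coded; reverse-coded value = 7 − response.
  item 2: 7 − 4 = 3
  item 4: 7 − 1 = 6
  item 7: 4
  item 8: 7 − 5 = 2
  item 10: 5
  item 12: 3
Sum = 3 + 6 + 4 + 2 + 5 + 3 = 23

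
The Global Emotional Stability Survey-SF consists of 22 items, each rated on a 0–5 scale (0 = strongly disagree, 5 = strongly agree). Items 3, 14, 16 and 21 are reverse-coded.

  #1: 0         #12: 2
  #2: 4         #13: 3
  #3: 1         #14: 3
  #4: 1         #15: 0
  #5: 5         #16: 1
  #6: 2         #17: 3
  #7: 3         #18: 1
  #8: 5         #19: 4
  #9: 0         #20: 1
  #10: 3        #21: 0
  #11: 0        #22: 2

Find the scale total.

54

Reversing items 3, 14, 16, and 21 with 5 − raw:
Total = 0 + 4 + (5−1) + 1 + 5 + 2 + 3 + 5 + 0 + 3 + 0 + 2 + 3 + (5−3) + 0 + (5−1) + 3 + 1 + 4 + 1 + (5−0) + 2
      = 0 + 4 + 4 + 1 + 5 + 2 + 3 + 5 + 0 + 3 + 0 + 2 + 3 + 2 + 0 + 4 + 3 + 1 + 4 + 1 + 5 + 2 = 54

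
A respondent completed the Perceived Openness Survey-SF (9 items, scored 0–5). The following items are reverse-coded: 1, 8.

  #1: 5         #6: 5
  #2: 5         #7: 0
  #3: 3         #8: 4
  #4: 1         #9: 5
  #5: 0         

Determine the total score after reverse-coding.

20

Raw sum = 28. Reverse-coded items: 1, 8; their raw sum = 9.
Each reversal replaces raw with 5 − raw, changing the total by 5 − 2·raw per item.
Total = 28 + 2·5 − 2·9 = 28 + 10 − 18 = 20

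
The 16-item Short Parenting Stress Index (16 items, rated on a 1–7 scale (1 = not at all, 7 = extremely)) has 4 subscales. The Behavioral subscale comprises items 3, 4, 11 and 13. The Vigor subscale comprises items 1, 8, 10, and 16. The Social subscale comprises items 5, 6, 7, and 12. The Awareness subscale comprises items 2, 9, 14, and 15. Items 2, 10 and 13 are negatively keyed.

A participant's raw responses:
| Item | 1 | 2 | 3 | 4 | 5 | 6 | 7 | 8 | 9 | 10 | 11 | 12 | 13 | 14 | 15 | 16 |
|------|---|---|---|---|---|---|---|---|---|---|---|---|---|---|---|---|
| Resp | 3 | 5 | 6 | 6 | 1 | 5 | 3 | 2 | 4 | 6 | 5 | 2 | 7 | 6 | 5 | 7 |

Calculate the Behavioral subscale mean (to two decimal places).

Behavioral items: 3, 4, 11, 13.
Of these, item 13 is negatively keyed; on a 1–7 scale, reversed = 8 − raw.
  item 3: 6
  item 4: 6
  item 11: 5
  item 13: 8 − 7 = 1
Sum = 6 + 6 + 5 + 1 = 18
Mean = 18 / 4 = 4.50

4.50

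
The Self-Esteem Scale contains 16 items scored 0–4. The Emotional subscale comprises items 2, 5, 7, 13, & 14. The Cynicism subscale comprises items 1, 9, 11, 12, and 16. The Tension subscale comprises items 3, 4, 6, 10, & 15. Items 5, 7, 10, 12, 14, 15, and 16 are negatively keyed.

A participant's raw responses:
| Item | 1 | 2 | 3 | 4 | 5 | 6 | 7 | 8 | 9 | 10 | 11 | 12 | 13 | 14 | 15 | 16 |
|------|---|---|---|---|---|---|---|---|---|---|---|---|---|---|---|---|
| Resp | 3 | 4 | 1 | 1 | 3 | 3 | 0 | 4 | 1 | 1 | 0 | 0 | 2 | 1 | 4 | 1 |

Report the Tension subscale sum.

8

Tension items: 3, 4, 6, 10, 15.
Of these, items 10 & 15 are negatively keyed; on a 0–4 scale, reversed = 4 − raw.
  item 3: 1
  item 4: 1
  item 6: 3
  item 10: 4 − 1 = 3
  item 15: 4 − 4 = 0
Sum = 1 + 1 + 3 + 3 + 0 = 8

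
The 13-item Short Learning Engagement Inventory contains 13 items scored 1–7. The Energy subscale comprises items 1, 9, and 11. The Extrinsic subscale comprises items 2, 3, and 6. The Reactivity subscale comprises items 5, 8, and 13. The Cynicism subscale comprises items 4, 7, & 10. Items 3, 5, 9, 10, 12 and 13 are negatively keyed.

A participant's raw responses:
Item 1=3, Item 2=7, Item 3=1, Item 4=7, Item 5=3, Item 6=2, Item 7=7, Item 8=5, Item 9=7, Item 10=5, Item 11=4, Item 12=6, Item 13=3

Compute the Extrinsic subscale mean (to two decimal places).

5.33

Extrinsic items: 2, 3, 6.
Of these, item 3 is negatively keyed; reverse-coded value = 8 − response.
  item 2: 7
  item 3: 8 − 1 = 7
  item 6: 2
Sum = 7 + 7 + 2 = 16
Mean = 16 / 3 = 5.33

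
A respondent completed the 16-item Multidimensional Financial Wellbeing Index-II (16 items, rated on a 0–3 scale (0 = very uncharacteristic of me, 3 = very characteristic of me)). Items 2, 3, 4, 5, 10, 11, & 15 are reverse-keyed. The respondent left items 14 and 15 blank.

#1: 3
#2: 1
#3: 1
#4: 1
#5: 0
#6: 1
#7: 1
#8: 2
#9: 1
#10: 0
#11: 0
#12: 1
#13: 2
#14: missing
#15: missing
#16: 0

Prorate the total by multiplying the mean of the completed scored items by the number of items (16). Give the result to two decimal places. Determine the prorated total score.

29.71

Reverse-coded (reversed = (0+3) − raw = 3 − raw):
  item 2: 3 − 1 = 2
  item 3: 3 − 1 = 2
  item 4: 3 − 1 = 2
  item 5: 3 − 0 = 3
  item 10: 3 − 0 = 3
  item 11: 3 − 0 = 3
Completed scored items (14 of 16): 3, 2, 2, 2, 3, 1, 1, 2, 1, 3, 3, 1, 2, 0; sum = 26.
Person mean = 26 / 14 ≈ 1.8571
Prorated total = (26 / 14) × 16 = 29.71 (to 2 dp)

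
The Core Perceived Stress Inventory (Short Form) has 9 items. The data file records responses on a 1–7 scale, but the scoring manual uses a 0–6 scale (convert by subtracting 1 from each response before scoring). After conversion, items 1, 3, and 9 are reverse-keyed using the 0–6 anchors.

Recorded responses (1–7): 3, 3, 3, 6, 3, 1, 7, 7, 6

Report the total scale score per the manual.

Convert to 0–6: 2, 2, 2, 5, 2, 0, 6, 6, 5
Reverse-coded (on a 0–6 scale, reversed = 6 − raw):
  item 1: 6 − 2 = 4
  item 3: 6 − 2 = 4
  item 9: 6 − 5 = 1
Scored: 4, 2, 4, 5, 2, 0, 6, 6, 1
Total = 30

30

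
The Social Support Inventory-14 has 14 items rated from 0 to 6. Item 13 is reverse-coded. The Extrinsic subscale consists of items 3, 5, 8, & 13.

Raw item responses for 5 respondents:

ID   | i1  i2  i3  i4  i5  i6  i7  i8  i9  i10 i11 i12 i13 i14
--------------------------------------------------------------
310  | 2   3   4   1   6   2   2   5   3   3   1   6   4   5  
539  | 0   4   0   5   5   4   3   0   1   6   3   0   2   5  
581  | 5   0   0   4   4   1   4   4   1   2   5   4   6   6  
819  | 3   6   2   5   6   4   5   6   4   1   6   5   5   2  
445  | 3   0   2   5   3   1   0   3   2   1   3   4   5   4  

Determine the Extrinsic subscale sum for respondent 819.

Respondent 819 raw: 3, 6, 2, 5, 6, 4, 5, 6, 4, 1, 6, 5, 5, 2.
Extrinsic items: 3, 5, 8, 13.
Reverse-coded (on a 0–6 scale, reversed = 6 − raw):
  item 3: 2
  item 5: 6
  item 8: 6
  item 13: 6 − 5 = 1
Sum = 2 + 6 + 6 + 1 = 15

15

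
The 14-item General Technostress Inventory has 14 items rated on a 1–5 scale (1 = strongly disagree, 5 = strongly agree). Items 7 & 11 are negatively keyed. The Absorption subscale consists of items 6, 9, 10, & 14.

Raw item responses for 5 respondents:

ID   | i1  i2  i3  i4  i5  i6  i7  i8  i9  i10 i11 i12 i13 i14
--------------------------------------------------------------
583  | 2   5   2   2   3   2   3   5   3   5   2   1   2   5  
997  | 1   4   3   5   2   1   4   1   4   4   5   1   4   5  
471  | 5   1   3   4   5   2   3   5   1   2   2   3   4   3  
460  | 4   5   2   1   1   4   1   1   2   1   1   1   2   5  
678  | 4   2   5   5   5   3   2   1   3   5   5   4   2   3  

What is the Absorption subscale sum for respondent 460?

Respondent 460 raw: 4, 5, 2, 1, 1, 4, 1, 1, 2, 1, 1, 1, 2, 5.
Absorption items: 6, 9, 10, 14.
Reverse-coded (reverse-coded value = 6 − response):
  item 6: 4
  item 9: 2
  item 10: 1
  item 14: 5
Sum = 4 + 2 + 1 + 5 = 12

12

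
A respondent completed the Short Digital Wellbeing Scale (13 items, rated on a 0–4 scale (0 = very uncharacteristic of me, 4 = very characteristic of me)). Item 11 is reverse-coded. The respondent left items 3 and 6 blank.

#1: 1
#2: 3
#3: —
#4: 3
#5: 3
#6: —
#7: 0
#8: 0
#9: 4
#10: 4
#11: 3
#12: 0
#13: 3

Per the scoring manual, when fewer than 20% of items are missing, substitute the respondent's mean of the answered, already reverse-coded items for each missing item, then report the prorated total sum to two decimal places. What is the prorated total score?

26.00

Reverse-coded (reversed = (0+4) − raw = 4 − raw):
  item 11: 4 − 3 = 1
Completed scored items (11 of 13): 1, 3, 3, 3, 0, 0, 4, 4, 1, 0, 3; sum = 22.
Person mean = 22 / 11 ≈ 2.0000
Prorated total = (22 / 11) × 13 = 26.00 (to 2 dp)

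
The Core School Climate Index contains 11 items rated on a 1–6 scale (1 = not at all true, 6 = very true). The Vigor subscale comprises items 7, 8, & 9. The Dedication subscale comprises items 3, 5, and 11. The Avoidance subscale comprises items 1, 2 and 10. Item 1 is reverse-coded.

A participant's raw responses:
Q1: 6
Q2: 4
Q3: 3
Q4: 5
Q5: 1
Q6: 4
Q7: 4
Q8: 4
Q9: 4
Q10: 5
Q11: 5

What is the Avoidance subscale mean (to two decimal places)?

3.33

Avoidance items: 1, 2, 10.
Of these, item 1 is reverse-coded; reversed = (1+6) − raw = 7 − raw.
  item 1: 7 − 6 = 1
  item 2: 4
  item 10: 5
Sum = 1 + 4 + 5 = 10
Mean = 10 / 3 = 3.33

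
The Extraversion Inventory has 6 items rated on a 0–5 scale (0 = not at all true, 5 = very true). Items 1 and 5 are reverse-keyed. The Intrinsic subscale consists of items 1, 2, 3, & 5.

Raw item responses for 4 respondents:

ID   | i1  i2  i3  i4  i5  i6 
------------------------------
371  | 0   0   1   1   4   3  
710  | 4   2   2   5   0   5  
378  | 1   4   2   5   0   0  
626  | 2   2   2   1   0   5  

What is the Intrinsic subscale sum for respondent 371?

7

Respondent 371 raw: 0, 0, 1, 1, 4, 3.
Intrinsic items: 1, 2, 3, 5.
Reverse-coded (reverse-coded value = 5 − response):
  item 1: 5 − 0 = 5
  item 2: 0
  item 3: 1
  item 5: 5 − 4 = 1
Sum = 5 + 0 + 1 + 1 = 7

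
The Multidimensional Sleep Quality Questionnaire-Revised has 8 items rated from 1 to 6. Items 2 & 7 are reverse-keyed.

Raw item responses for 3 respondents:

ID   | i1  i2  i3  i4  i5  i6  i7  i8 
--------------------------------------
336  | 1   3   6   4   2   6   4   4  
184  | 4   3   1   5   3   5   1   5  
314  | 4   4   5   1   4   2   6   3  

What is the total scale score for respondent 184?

33

Respondent 184 raw: 4, 3, 1, 5, 3, 5, 1, 5.
Reverse-coded (reverse-coded value = 7 − response):
  item 1: 4
  item 2: 7 − 3 = 4
  item 3: 1
  item 4: 5
  item 5: 3
  item 6: 5
  item 7: 7 − 1 = 6
  item 8: 5
Sum = 4 + 4 + 1 + 5 + 3 + 5 + 6 + 5 = 33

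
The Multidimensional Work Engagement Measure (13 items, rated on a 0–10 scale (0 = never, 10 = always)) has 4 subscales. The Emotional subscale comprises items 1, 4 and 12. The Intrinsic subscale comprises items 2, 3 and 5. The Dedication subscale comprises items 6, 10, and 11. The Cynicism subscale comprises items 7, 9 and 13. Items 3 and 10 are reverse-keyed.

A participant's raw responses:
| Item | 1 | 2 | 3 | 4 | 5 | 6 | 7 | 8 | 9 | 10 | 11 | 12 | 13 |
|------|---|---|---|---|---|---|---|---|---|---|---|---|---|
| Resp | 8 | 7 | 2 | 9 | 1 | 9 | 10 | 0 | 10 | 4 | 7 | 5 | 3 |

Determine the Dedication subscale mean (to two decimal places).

Dedication items: 6, 10, 11.
Of these, item 10 is reverse-keyed; reversed = (0+10) − raw = 10 − raw.
  item 6: 9
  item 10: 10 − 4 = 6
  item 11: 7
Sum = 9 + 6 + 7 = 22
Mean = 22 / 3 = 7.33

7.33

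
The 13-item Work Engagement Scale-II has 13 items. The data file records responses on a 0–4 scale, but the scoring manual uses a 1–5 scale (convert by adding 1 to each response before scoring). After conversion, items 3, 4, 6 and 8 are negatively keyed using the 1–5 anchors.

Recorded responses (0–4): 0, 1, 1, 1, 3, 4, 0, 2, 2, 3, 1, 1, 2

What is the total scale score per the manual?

Convert to 1–5: 1, 2, 2, 2, 4, 5, 1, 3, 3, 4, 2, 2, 3
Reverse-coded (on a 1–5 scale, reversed = 6 − raw):
  item 3: 6 − 2 = 4
  item 4: 6 − 2 = 4
  item 6: 6 − 5 = 1
  item 8: 6 − 3 = 3
Scored: 1, 2, 4, 4, 4, 1, 1, 3, 3, 4, 2, 2, 3
Total = 34

34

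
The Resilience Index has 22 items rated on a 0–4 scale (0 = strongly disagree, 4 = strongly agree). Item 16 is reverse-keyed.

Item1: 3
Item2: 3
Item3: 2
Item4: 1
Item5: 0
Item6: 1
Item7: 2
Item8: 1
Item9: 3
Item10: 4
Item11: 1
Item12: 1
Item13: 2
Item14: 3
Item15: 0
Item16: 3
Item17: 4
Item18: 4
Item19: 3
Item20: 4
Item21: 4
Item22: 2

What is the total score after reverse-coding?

49

Reversing item 16 with 4 − raw:
Total = 3 + 3 + 2 + 1 + 0 + 1 + 2 + 1 + 3 + 4 + 1 + 1 + 2 + 3 + 0 + (4−3) + 4 + 4 + 3 + 4 + 4 + 2
      = 3 + 3 + 2 + 1 + 0 + 1 + 2 + 1 + 3 + 4 + 1 + 1 + 2 + 3 + 0 + 1 + 4 + 4 + 3 + 4 + 4 + 2 = 49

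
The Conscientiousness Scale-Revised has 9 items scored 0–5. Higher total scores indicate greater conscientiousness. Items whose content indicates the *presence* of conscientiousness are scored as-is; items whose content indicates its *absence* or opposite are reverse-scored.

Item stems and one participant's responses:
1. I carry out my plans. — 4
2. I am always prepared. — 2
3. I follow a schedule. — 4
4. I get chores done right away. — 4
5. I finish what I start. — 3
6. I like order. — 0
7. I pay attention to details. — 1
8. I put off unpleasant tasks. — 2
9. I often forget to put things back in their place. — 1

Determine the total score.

25

Items 8, 9 describe the absence/opposite of conscientiousness → reverse-score.
reversed = (0+5) − raw = 5 − raw.
  item 1: 4
  item 2: 2
  item 3: 4
  item 4: 4
  item 5: 3
  item 6: 0
  item 7: 1
  item 8: 5 − 2 = 3
  item 9: 5 − 1 = 4
Total = 4 + 2 + 4 + 4 + 3 + 0 + 1 + 3 + 4 = 25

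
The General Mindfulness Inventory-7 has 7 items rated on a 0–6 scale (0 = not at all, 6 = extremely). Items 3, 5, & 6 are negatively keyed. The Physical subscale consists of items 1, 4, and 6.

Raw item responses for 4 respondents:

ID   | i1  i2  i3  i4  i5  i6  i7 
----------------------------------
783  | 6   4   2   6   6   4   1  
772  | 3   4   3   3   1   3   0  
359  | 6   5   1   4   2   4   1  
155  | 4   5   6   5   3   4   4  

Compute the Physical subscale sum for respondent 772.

Respondent 772 raw: 3, 4, 3, 3, 1, 3, 0.
Physical items: 1, 4, 6.
Reverse-coded (on a 0–6 scale, reversed = 6 − raw):
  item 1: 3
  item 4: 3
  item 6: 6 − 3 = 3
Sum = 3 + 3 + 3 = 9

9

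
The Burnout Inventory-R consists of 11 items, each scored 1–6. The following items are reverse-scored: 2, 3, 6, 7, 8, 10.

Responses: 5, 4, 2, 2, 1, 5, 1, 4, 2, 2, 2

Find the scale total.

Reverse-scored items use 7 − raw:
  item 2: 7 − 4 = 3
  item 3: 7 − 2 = 5
  item 6: 7 − 5 = 2
  item 7: 7 − 1 = 6
  item 8: 7 − 4 = 3
  item 10: 7 − 2 = 5
Scored items: 5, 3, 5, 2, 1, 2, 6, 3, 2, 5, 2
Total = 5 + 3 + 5 + 2 + 1 + 2 + 6 + 3 + 2 + 5 + 2 = 36

36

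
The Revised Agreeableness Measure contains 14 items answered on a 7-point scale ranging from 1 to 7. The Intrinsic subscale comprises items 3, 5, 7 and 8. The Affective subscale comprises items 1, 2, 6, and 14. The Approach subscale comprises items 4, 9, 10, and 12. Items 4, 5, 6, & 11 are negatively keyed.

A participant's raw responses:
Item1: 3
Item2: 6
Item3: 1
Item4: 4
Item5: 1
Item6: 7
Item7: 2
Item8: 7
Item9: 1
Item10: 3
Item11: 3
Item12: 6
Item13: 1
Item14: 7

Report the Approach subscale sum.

14

Approach items: 4, 9, 10, 12.
Of these, item 4 is negatively keyed; reverse-coded value = 8 − response.
  item 4: 8 − 4 = 4
  item 9: 1
  item 10: 3
  item 12: 6
Sum = 4 + 1 + 3 + 6 = 14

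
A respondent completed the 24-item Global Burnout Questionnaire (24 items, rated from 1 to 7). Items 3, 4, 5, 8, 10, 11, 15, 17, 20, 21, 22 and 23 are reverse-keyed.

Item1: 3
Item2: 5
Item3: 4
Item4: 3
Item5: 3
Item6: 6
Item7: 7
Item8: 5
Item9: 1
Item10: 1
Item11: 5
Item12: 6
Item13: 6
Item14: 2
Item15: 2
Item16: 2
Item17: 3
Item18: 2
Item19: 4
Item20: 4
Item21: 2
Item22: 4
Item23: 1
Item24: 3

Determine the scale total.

106

Raw sum = 84. Reverse-keyed items: 3, 4, 5, 8, 10, 11, 15, 17, 20, 21, 22, 23; their raw sum = 37.
Each reversal replaces raw with 8 − raw, changing the total by 8 − 2·raw per item.
Total = 84 + 12·8 − 2·37 = 84 + 96 − 74 = 106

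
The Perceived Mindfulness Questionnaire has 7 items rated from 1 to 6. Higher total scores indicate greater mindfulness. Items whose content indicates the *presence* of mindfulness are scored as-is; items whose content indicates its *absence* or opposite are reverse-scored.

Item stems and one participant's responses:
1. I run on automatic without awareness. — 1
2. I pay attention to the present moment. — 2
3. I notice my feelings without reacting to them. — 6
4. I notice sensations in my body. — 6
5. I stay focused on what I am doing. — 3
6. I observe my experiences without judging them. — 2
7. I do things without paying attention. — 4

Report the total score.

Items 1, 7 describe the absence/opposite of mindfulness → reverse-score.
on a 1–6 scale, reversed = 7 − raw.
  item 1: 7 − 1 = 6
  item 2: 2
  item 3: 6
  item 4: 6
  item 5: 3
  item 6: 2
  item 7: 7 − 4 = 3
Total = 6 + 2 + 6 + 6 + 3 + 2 + 3 = 28

28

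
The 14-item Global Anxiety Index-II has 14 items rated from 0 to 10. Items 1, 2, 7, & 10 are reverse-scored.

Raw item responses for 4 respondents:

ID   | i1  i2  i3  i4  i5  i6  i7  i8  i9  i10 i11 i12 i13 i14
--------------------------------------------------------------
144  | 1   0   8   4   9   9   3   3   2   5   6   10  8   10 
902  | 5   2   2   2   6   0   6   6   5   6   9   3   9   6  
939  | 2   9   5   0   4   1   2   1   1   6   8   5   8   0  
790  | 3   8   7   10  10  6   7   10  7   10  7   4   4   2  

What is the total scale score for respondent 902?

69

Respondent 902 raw: 5, 2, 2, 2, 6, 0, 6, 6, 5, 6, 9, 3, 9, 6.
Reverse-coded (on a 0–10 scale, reversed = 10 − raw):
  item 1: 10 − 5 = 5
  item 2: 10 − 2 = 8
  item 3: 2
  item 4: 2
  item 5: 6
  item 6: 0
  item 7: 10 − 6 = 4
  item 8: 6
  item 9: 5
  item 10: 10 − 6 = 4
  item 11: 9
  item 12: 3
  item 13: 9
  item 14: 6
Sum = 5 + 8 + 2 + 2 + 6 + 0 + 4 + 6 + 5 + 4 + 9 + 3 + 9 + 6 = 69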